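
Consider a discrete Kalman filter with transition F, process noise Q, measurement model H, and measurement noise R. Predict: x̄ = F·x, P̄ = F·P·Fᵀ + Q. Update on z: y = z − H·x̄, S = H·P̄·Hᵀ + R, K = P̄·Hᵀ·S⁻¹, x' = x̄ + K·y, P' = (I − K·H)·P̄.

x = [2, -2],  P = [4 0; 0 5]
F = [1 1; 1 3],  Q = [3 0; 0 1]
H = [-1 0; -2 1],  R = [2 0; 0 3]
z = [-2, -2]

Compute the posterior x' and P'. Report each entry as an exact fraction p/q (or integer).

x̄ = F·x = [0, -4]
P̄ = F·P·Fᵀ + Q = [12 19; 19 50]
y = z − H·x̄ = [-2, 2]
S = H·P̄·Hᵀ + R = [14 5; 5 25]
K = P̄·Hᵀ·S⁻¹ = [-11/13 -2/65; -107/65 263/325]
x' = x̄ + K·y = [106/65, 296/325]
P' = (I − K·H)·P̄ = [22/13 214/65; 214/65 2929/325]

x' = [106/65, 296/325]
P' = [22/13 214/65; 214/65 2929/325]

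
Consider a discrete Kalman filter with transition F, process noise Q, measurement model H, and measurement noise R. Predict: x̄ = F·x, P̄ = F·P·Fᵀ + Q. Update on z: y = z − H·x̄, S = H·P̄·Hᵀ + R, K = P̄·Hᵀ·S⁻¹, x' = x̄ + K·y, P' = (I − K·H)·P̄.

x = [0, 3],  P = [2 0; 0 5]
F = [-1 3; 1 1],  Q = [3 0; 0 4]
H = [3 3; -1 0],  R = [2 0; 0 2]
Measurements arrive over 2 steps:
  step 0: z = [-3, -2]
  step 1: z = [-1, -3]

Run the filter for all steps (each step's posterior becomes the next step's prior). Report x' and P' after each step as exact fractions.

step 0: x' = [6446/5099, -11075/5099], P' = [7058/5099 -6806/5099; -6806/5099 7664/5099]
step 1: x' = [527324/313149, -203892/104383], P' = [5271772/4070937 -1667598/1356979; -1667598/1356979 1868944/1356979]

step 0: x̄ = F·x = [9, 3]
step 0: P̄ = F·P·Fᵀ + Q = [50 13; 13 11]
step 0: y = z − H·x̄ = [-39, 7]
step 0: S = H·P̄·Hᵀ + R = [785 -189; -189 52]
step 0: K = P̄·Hᵀ·S⁻¹ = [378/5099 -3529/5099; 1287/5099 3403/5099]
step 0: x' = x̄ + K·y = [6446/5099, -11075/5099]
step 0: P' = (I − K·H)·P̄ = [7058/5099 -6806/5099; -6806/5099 7664/5099]
step 1: x̄ = F·x = [-39671/5099, -4629/5099]
step 1: P̄ = F·P·Fᵀ + Q = [132167/5099 2322/5099; 2322/5099 21506/5099]
step 1: y = z − H·x̄ = [127801/5099, -54968/5099]
step 1: S = H·P̄·Hᵀ + R = [1435051/5099 -403467/5099; -403467/5099 142365/5099]
step 1: K = P̄·Hᵀ·S⁻¹ = [134489/1356979 -2635886/4070937; 302019/1356979 833799/1356979]
step 1: x' = x̄ + K·y = [527324/313149, -203892/104383]
step 1: P' = (I − K·H)·P̄ = [5271772/4070937 -1667598/1356979; -1667598/1356979 1868944/1356979]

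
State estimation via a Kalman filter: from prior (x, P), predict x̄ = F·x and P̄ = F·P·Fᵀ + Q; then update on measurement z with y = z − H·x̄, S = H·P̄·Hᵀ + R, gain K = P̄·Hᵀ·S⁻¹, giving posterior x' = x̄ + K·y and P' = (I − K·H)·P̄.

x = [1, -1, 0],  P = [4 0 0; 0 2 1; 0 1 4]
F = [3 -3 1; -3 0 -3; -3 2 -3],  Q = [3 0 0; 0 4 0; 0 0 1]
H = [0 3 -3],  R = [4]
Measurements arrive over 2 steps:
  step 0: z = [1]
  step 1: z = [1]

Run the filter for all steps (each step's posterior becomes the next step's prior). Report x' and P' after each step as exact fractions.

step 0: x' = [576/121, -513/121, -560/121], P' = [5755/121 -5619/121 -5659/121; -5619/121 8296/121 8256/121; -5659/121 8256/121 8268/121]
step 1: x' = [1903717/304585, -1316286/304585, -1421757/304585], P' = [50813634/304585 -43369602/304585 -43637514/304585; -43369602/304585 42723721/304585 42658497/304585; -43637514/304585 42658497/304585 42728429/304585]

step 0: x̄ = F·x = [6, -3, -5]
step 0: P̄ = F·P·Fᵀ + Q = [55 -39 -49; -39 76 66; -49 66 69]
step 0: y = z − H·x̄ = [-5]
step 0: S = H·P̄·Hᵀ + R = [121]
step 0: K = P̄·Hᵀ·S⁻¹ = [30/121; 30/121; -9/121]
step 0: x' = x̄ + K·y = [576/121, -513/121, -560/121]
step 0: P' = (I − K·H)·P̄ = [5755/121 -5619/121 -5659/121; -5619/121 8296/121 8256/121; -5659/121 8256/121 8268/121]
step 1: x̄ = F·x = [2707/121, -48/121, -1074/121]
step 1: P̄ = F·P·Fᵀ + Q = [152742/121 15042/121 -51936/121; 15042/121 24829/121 8523/121; -51936/121 8523/121 26006/121]
step 1: y = z − H·x̄ = [-2957/121]
step 1: S = H·P̄·Hᵀ + R = [304585/121]
step 1: K = P̄·Hᵀ·S⁻¹ = [200934/304585; 48918/304585; -52449/304585]
step 1: x' = x̄ + K·y = [1903717/304585, -1316286/304585, -1421757/304585]
step 1: P' = (I − K·H)·P̄ = [50813634/304585 -43369602/304585 -43637514/304585; -43369602/304585 42723721/304585 42658497/304585; -43637514/304585 42658497/304585 42728429/304585]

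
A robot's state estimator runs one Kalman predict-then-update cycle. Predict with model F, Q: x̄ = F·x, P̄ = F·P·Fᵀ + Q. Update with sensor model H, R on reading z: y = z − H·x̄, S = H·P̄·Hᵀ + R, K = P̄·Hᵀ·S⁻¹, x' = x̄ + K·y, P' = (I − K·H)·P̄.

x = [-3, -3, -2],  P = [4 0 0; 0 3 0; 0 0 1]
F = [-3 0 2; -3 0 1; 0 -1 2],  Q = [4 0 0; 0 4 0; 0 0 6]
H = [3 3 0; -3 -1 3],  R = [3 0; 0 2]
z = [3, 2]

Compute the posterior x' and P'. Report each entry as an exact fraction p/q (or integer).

x' = [-38887/56053, 94351/56053, 27974/56053]
P' = [128308/56053 -119414/56053 87870/56053; -119414/56053 128971/56053 -75995/56053; 87870/56053 -75995/56053 74289/56053]

x̄ = F·x = [5, 7, -1]
P̄ = F·P·Fᵀ + Q = [44 38 4; 38 41 2; 4 2 13]
y = z − H·x̄ = [-33, 27]
S = H·P̄·Hᵀ + R = [1452 -921; -921 700]
K = P̄·Hᵀ·S⁻¹ = [8894/56053 -950/56053; 9557/56053 643/56053; 11875/56053 17626/56053]
x' = x̄ + K·y = [-38887/56053, 94351/56053, 27974/56053]
P' = (I − K·H)·P̄ = [128308/56053 -119414/56053 87870/56053; -119414/56053 128971/56053 -75995/56053; 87870/56053 -75995/56053 74289/56053]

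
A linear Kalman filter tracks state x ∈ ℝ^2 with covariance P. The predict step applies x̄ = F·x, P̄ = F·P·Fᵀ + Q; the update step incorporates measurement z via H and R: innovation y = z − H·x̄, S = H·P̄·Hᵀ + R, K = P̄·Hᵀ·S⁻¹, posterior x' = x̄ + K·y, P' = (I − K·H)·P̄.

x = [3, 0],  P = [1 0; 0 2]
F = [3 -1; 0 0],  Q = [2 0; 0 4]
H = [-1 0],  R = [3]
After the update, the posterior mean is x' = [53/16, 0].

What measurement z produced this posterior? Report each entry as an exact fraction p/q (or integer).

x̄ = F·x = [9, 0]
P̄ = F·P·Fᵀ + Q = [13 0; 0 4]
S = H·P̄·Hᵀ + R = [16]
K = P̄·Hᵀ·S⁻¹ = [-13/16; 0]
x' − x̄ = [-91/16, 0] = K·y
y = (KᵀK)⁻¹·Kᵀ·(x' − x̄) = [7]
z = y + H·x̄ = [7] + [-9] = [-2]

z = [-2]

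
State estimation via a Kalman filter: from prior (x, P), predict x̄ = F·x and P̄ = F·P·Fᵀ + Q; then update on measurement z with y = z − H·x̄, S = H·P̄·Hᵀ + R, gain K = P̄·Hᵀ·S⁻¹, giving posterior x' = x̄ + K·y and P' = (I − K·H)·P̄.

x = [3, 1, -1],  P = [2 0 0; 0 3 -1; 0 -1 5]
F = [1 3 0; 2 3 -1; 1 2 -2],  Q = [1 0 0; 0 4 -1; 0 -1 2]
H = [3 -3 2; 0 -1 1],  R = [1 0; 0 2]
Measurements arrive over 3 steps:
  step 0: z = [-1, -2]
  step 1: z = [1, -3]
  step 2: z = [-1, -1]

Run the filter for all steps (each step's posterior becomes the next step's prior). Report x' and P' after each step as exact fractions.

step 0: x' = [7358/1961, 15374/1961, 11080/1961], P' = [9614/1961 20802/1961 17218/1961; 20802/1961 53701/1961 49723/1961; 17218/1961 49723/1961 49151/1961]
step 1: x' = [60806816/12569279, 276007712/37707837, 160378285/37707837], P' = [44382352/12569279 78487368/12569279 53668392/12569279; 78487368/12569279 547565779/37707837 471469193/37707837; 53668392/12569279 471469193/37707837 468717709/37707837]
step 2: x' = [1124225324608/385308957623, 2776398775033/385308957623, 2300169140610/385308957623], P' = [1413612172616/385308957623 2551638330580/385308957623 1784711388108/385308957623; 2551638330580/385308957623 5968310094035/385308957623 5161810176161/385308957623; 1784711388108/385308957623 5161810176161/385308957623 5099855395745/385308957623]

step 0: x̄ = F·x = [6, 10, 7]
step 0: P̄ = F·P·Fᵀ + Q = [30 34 26; 34 50 39; 26 39 44]
step 0: y = z − H·x̄ = [-3, 1]
step 0: S = H·P̄·Hᵀ + R = [129 19; 19 18]
step 0: K = P̄·Hᵀ·S⁻¹ = [872/1961 -1792/1961; 749/1961 -1989/1961; 787/1961 -286/1961]
step 0: x' = x̄ + K·y = [7358/1961, 15374/1961, 11080/1961]
step 0: P' = (I − K·H)·P̄ = [9614/1961 20802/1961 17218/1961; 20802/1961 53701/1961 49723/1961; 17218/1961 49723/1961 49151/1961]
step 1: x̄ = F·x = [53480/1961, 49758/1961, 15946/1961]
step 1: P̄ = F·P·Fᵀ + Q = [619696/1961 523368/1961 103056/1961; 523368/1961 461174/1961 99515/1961; 103056/1961 99515/1961 41496/1961]
step 1: y = z − H·x̄ = [-41097/1961, 27929/1961]
step 1: S = H·P̄·Hᵀ + R = [517643/1961 -291997/1961; -291997/1961 307562/1961]
step 1: K = P̄·Hᵀ·S⁻¹ = [5021736/12569279 -12409488/12569279; 6627361/37707837 -38048293/37707837; 6043367/37707837 -1375742/37707837]
step 1: x' = x̄ + K·y = [60806816/12569279, 276007712/37707837, 160378285/37707837]
step 1: P' = (I − K·H)·P̄ = [44382352/12569279 78487368/12569279 53668392/12569279; 78487368/12569279 547565779/37707837 471469193/37707837; 53668392/12569279 471469193/37707837 468717709/37707837]
step 2: x̄ = F·x = [336814528/12569279, 1032485747/37707837, 413679302/37707837]
step 2: P̄ = F·P·Fᵀ + Q = [2170573176/12569279 1912710768/12569279 481675580/12569279; 1912710768/12569279 5432938678/37707837 1522871671/37707837; 481675580/12569279 1522871671/37707837 799770850/37707837]
step 2: y = z − H·x̄ = [-798939952/37707837, 193699536/12569279]
step 2: S = H·P̄·Hᵀ + R = [6518194447/37707837 -865105771/12569279; -865105771/12569279 1087460620/12569279]
step 2: K = P̄·Hᵀ·S⁻¹ = [155344302324/385308957623 -383463471236/385308957623; 73605061957/385308957623 -403249958937/385308957623; 68414427331/385308957623 -30977390208/385308957623]
step 2: x' = x̄ + K·y = [1124225324608/385308957623, 2776398775033/385308957623, 2300169140610/385308957623]
step 2: P' = (I − K·H)·P̄ = [1413612172616/385308957623 2551638330580/385308957623 1784711388108/385308957623; 2551638330580/385308957623 5968310094035/385308957623 5161810176161/385308957623; 1784711388108/385308957623 5161810176161/385308957623 5099855395745/385308957623]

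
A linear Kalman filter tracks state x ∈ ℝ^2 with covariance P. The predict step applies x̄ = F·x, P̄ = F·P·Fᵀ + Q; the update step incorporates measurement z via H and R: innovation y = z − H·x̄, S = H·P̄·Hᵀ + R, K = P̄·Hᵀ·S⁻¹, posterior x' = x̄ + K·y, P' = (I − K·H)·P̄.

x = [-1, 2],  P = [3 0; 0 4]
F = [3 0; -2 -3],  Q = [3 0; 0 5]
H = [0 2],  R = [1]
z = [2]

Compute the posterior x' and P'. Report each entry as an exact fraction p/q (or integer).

x̄ = F·x = [-3, -4]
P̄ = F·P·Fᵀ + Q = [30 -18; -18 53]
y = z − H·x̄ = [10]
S = H·P̄·Hᵀ + R = [213]
K = P̄·Hᵀ·S⁻¹ = [-12/71; 106/213]
x' = x̄ + K·y = [-333/71, 208/213]
P' = (I − K·H)·P̄ = [1698/71 -6/71; -6/71 53/213]

x' = [-333/71, 208/213]
P' = [1698/71 -6/71; -6/71 53/213]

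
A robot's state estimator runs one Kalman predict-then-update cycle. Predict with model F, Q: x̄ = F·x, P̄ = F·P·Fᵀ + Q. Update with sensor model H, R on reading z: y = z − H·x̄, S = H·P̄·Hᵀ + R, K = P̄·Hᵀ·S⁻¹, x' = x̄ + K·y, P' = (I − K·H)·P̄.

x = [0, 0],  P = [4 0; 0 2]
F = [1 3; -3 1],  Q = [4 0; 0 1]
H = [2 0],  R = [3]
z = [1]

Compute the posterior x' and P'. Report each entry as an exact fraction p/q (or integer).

x̄ = F·x = [0, 0]
P̄ = F·P·Fᵀ + Q = [26 -6; -6 39]
y = z − H·x̄ = [1]
S = H·P̄·Hᵀ + R = [107]
K = P̄·Hᵀ·S⁻¹ = [52/107; -12/107]
x' = x̄ + K·y = [52/107, -12/107]
P' = (I − K·H)·P̄ = [78/107 -18/107; -18/107 4029/107]

x' = [52/107, -12/107]
P' = [78/107 -18/107; -18/107 4029/107]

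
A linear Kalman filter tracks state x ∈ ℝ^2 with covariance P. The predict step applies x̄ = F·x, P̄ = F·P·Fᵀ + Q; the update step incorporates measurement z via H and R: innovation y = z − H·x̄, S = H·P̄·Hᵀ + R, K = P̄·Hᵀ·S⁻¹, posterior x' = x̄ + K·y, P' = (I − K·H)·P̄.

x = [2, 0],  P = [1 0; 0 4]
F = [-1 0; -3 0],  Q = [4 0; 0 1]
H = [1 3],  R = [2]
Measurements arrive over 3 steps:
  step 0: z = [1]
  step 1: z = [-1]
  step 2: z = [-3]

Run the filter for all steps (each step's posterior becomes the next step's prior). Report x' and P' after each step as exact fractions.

step 0: x̄ = F·x = [-2, -6]
step 0: P̄ = F·P·Fᵀ + Q = [5 3; 3 10]
step 0: y = z − H·x̄ = [21]
step 0: S = H·P̄·Hᵀ + R = [115]
step 0: K = P̄·Hᵀ·S⁻¹ = [14/115; 33/115]
step 0: x' = x̄ + K·y = [64/115, 3/115]
step 0: P' = (I − K·H)·P̄ = [379/115 -117/115; -117/115 61/115]
step 1: x̄ = F·x = [-64/115, -192/115]
step 1: P̄ = F·P·Fᵀ + Q = [839/115 1137/115; 1137/115 3526/115]
step 1: y = z − H·x̄ = [105/23]
step 1: S = H·P̄·Hᵀ + R = [7925/23]
step 1: K = P̄·Hᵀ·S⁻¹ = [34/317; 2343/7925]
step 1: x' = x̄ + K·y = [-106/1585, -507/1585]
step 1: P' = (I − K·H)·P̄ = [5281/1585 -1647/1585; -1647/1585 4307/7925]
step 2: x̄ = F·x = [106/1585, 318/1585]
step 2: P̄ = F·P·Fᵀ + Q = [11621/1585 15843/1585; 15843/1585 49114/1585]
step 2: y = z − H·x̄ = [-1163/317]
step 2: S = H·P̄·Hᵀ + R = [110375/317]
step 2: K = P̄·Hᵀ·S⁻¹ = [2366/22075; 32637/110375]
step 2: x' = x̄ + K·y = [-7204/22075, -97593/110375]
step 2: P' = (I − K·H)·P̄ = [14711/4415 -22941/22075; -22941/22075 59993/110375]

step 0: x' = [64/115, 3/115], P' = [379/115 -117/115; -117/115 61/115]
step 1: x' = [-106/1585, -507/1585], P' = [5281/1585 -1647/1585; -1647/1585 4307/7925]
step 2: x' = [-7204/22075, -97593/110375], P' = [14711/4415 -22941/22075; -22941/22075 59993/110375]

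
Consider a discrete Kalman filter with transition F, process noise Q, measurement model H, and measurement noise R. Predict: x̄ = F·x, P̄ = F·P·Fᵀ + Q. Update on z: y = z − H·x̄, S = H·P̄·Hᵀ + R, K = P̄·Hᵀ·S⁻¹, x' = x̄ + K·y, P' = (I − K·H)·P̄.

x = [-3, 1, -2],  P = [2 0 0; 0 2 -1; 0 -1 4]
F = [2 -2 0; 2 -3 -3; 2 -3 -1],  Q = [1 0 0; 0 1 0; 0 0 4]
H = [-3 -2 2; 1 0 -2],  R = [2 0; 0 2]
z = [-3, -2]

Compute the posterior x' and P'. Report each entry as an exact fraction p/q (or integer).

x̄ = F·x = [-8, -3, -7]
P̄ = F·P·Fᵀ + Q = [17 14 18; 14 45 26; 18 26 28]
y = z − H·x̄ = [-19, -8]
S = H·P̄·Hᵀ + R = [191 57; 57 59]
K = P̄·Hᵀ·S⁻¹ = [-727/4010 -589/4010; -1277/4010 -1349/4010; -196/2005 -1102/2005]
x' = x̄ + K·y = [-2711/802, 4605/802, -299/401]
P' = (I − K·H)·P̄ = [12859/2005 -12201/2005 6724/2005; -12201/2005 13514/2005 -5426/2005; 6724/2005 -5426/2005 4464/2005]

x' = [-2711/802, 4605/802, -299/401]
P' = [12859/2005 -12201/2005 6724/2005; -12201/2005 13514/2005 -5426/2005; 6724/2005 -5426/2005 4464/2005]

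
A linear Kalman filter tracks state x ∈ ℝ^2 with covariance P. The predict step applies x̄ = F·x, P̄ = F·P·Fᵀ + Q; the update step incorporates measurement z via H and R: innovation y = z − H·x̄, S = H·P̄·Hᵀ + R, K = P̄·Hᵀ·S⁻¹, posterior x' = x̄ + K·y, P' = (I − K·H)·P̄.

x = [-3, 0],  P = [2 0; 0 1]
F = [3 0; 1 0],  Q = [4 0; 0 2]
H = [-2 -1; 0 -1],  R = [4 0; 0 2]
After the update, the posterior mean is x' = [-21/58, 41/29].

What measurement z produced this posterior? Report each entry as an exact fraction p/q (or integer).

x̄ = F·x = [-9, -3]
P̄ = F·P·Fᵀ + Q = [22 6; 6 4]
S = H·P̄·Hᵀ + R = [120 16; 16 6]
K = P̄·Hᵀ·S⁻¹ = [-51/116 5/29; -2/29 -14/29]
x' − x̄ = [501/58, 128/29] = K·y
y = (KᵀK)⁻¹·Kᵀ·(x' − x̄) = [-22, -6]
z = y + H·x̄ = [-22, -6] + [21, 3] = [-1, -3]

z = [-1, -3]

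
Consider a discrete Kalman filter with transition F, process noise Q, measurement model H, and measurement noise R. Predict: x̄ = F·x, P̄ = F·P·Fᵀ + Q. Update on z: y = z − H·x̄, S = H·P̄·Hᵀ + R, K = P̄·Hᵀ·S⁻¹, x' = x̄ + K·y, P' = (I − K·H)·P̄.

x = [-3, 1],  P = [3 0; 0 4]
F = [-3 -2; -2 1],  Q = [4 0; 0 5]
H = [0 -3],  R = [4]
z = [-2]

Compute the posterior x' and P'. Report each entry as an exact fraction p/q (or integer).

x̄ = F·x = [7, 7]
P̄ = F·P·Fᵀ + Q = [47 10; 10 21]
y = z − H·x̄ = [19]
S = H·P̄·Hᵀ + R = [193]
K = P̄·Hᵀ·S⁻¹ = [-30/193; -63/193]
x' = x̄ + K·y = [781/193, 154/193]
P' = (I − K·H)·P̄ = [8171/193 40/193; 40/193 84/193]

x' = [781/193, 154/193]
P' = [8171/193 40/193; 40/193 84/193]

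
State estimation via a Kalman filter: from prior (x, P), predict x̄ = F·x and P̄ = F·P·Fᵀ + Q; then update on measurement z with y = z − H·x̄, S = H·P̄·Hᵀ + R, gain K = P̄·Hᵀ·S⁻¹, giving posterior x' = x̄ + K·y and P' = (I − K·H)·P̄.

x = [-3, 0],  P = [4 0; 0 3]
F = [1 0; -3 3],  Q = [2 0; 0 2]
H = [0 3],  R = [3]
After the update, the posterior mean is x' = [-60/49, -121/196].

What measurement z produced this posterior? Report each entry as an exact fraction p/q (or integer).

x̄ = F·x = [-3, 9]
P̄ = F·P·Fᵀ + Q = [6 -12; -12 65]
S = H·P̄·Hᵀ + R = [588]
K = P̄·Hᵀ·S⁻¹ = [-3/49; 65/196]
x' − x̄ = [87/49, -1885/196] = K·y
y = (KᵀK)⁻¹·Kᵀ·(x' − x̄) = [-29]
z = y + H·x̄ = [-29] + [27] = [-2]

z = [-2]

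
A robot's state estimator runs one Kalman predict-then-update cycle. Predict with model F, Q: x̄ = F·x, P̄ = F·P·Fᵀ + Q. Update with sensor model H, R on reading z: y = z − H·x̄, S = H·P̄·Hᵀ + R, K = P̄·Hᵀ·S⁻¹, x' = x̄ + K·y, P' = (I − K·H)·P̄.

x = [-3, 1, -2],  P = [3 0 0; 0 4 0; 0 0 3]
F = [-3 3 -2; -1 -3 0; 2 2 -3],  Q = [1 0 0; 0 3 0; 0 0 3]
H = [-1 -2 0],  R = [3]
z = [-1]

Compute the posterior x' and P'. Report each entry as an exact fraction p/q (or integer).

x̄ = F·x = [16, 0, 2]
P̄ = F·P·Fᵀ + Q = [76 -27 24; -27 42 -30; 24 -30 58]
y = z − H·x̄ = [15]
S = H·P̄·Hᵀ + R = [139]
K = P̄·Hᵀ·S⁻¹ = [-22/139; -57/139; 36/139]
x' = x̄ + K·y = [1894/139, -855/139, 818/139]
P' = (I − K·H)·P̄ = [10080/139 -5007/139 4128/139; -5007/139 2589/139 -2118/139; 4128/139 -2118/139 6766/139]

x' = [1894/139, -855/139, 818/139]
P' = [10080/139 -5007/139 4128/139; -5007/139 2589/139 -2118/139; 4128/139 -2118/139 6766/139]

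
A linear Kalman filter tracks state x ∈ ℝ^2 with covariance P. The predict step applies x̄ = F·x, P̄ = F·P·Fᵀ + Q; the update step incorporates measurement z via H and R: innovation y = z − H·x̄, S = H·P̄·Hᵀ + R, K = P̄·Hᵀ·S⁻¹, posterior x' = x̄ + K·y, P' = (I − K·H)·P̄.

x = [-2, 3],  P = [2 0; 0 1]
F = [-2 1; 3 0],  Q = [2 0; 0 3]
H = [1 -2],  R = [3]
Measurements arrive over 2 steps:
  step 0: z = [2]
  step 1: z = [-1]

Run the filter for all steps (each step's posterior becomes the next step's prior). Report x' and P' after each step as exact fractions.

step 0: x̄ = F·x = [7, -6]
step 0: P̄ = F·P·Fᵀ + Q = [11 -12; -12 21]
step 0: y = z − H·x̄ = [-17]
step 0: S = H·P̄·Hᵀ + R = [146]
step 0: K = P̄·Hᵀ·S⁻¹ = [35/146; -27/73]
step 0: x' = x̄ + K·y = [427/146, 21/73]
step 0: P' = (I − K·H)·P̄ = [381/146 69/73; 69/73 75/73]
step 1: x̄ = F·x = [-406/73, 1281/146]
step 1: P̄ = F·P·Fᵀ + Q = [707/73 -936/73; -936/73 3867/146]
step 1: y = z − H·x̄ = [1614/73]
step 1: S = H·P̄·Hᵀ + R = [12404/73]
step 1: K = P̄·Hᵀ·S⁻¹ = [2579/12404; -4803/12404]
step 1: x' = x̄ + K·y = [-5983/6202, 660/3101]
step 1: P' = (I − K·H)·P̄ = [29019/12404 10641/12404; 10641/12404 12525/12404]

step 0: x' = [427/146, 21/73], P' = [381/146 69/73; 69/73 75/73]
step 1: x' = [-5983/6202, 660/3101], P' = [29019/12404 10641/12404; 10641/12404 12525/12404]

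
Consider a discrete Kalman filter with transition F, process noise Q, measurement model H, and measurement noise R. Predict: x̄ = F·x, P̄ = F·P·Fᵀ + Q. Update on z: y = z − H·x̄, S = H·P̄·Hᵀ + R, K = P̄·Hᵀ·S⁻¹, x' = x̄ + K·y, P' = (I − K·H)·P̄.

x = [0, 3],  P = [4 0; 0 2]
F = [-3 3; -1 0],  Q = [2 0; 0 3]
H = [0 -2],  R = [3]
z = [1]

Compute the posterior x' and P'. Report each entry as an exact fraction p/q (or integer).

x' = [255/31, -14/31]
P' = [1160/31 36/31; 36/31 21/31]

x̄ = F·x = [9, 0]
P̄ = F·P·Fᵀ + Q = [56 12; 12 7]
y = z − H·x̄ = [1]
S = H·P̄·Hᵀ + R = [31]
K = P̄·Hᵀ·S⁻¹ = [-24/31; -14/31]
x' = x̄ + K·y = [255/31, -14/31]
P' = (I − K·H)·P̄ = [1160/31 36/31; 36/31 21/31]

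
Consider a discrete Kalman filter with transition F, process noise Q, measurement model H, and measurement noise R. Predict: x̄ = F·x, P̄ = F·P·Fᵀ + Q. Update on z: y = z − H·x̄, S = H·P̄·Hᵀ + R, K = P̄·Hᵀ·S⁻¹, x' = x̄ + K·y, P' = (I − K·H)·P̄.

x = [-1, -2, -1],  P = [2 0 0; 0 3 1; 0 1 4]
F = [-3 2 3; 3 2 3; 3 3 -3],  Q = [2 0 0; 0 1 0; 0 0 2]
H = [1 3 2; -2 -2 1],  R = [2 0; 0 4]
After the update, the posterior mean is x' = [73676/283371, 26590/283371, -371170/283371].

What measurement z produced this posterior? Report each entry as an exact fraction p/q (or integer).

z = [-2, -2]

x̄ = F·x = [-4, -10, -6]
P̄ = F·P·Fᵀ + Q = [80 42 -33; 42 79 3; -33 3 65]
S = H·P̄·Hᵀ + R = [1209 -744; -744 1161]
K = P̄·Hᵀ·S⁻¹ = [-14516/283371 -827/3047; 51023/283371 -827/9141; 72022/283371 2473/9141]
x' − x̄ = [1207160/283371, 2860300/283371, 1329056/283371] = K·y
y = (KᵀK)⁻¹·Kᵀ·(x' − x̄) = [44, -24]
z = y + H·x̄ = [44, -24] + [-46, 22] = [-2, -2]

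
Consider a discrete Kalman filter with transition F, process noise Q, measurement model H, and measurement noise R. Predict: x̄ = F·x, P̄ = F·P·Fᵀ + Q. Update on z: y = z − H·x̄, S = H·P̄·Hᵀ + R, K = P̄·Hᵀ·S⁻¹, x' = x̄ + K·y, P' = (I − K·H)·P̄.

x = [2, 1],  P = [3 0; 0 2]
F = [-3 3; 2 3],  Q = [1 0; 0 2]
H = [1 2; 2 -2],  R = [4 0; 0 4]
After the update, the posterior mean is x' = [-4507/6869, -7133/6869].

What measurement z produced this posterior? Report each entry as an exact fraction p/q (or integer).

z = [-3, 1]

x̄ = F·x = [-3, 7]
P̄ = F·P·Fᵀ + Q = [46 0; 0 32]
S = H·P̄·Hᵀ + R = [178 -36; -36 316]
K = P̄·Hᵀ·S⁻¹ = [2231/6869 2254/6869; 2240/6869 -1136/6869]
x' − x̄ = [16100/6869, -55216/6869] = K·y
y = (KᵀK)⁻¹·Kᵀ·(x' − x̄) = [-14, 21]
z = y + H·x̄ = [-14, 21] + [11, -20] = [-3, 1]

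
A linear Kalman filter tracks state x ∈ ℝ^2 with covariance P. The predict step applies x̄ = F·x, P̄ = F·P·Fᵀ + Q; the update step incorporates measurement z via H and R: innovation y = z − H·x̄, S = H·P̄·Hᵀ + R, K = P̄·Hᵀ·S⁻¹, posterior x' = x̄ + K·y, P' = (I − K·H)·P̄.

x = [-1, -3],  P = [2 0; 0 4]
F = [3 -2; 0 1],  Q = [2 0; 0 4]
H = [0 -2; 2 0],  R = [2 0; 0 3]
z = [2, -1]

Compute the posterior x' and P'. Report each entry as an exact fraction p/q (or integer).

x' = [-911/1987, -2169/1987]
P' = [1452/1987 -24/1987; -24/1987 920/1987]

x̄ = F·x = [3, -3]
P̄ = F·P·Fᵀ + Q = [36 -8; -8 8]
y = z − H·x̄ = [-4, -7]
S = H·P̄·Hᵀ + R = [34 32; 32 147]
K = P̄·Hᵀ·S⁻¹ = [24/1987 968/1987; -920/1987 -16/1987]
x' = x̄ + K·y = [-911/1987, -2169/1987]
P' = (I − K·H)·P̄ = [1452/1987 -24/1987; -24/1987 920/1987]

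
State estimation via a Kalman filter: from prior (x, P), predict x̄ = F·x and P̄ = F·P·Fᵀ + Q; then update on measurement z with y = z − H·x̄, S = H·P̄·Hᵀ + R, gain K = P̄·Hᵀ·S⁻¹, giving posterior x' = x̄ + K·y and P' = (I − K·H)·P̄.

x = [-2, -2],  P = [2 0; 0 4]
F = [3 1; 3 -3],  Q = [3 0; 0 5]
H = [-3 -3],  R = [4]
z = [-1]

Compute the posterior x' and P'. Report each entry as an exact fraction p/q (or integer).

x' = [-149/28, 4875/868]
P' = [421/28 -417/28; -417/28 13187/868]

x̄ = F·x = [-8, 0]
P̄ = F·P·Fᵀ + Q = [25 6; 6 59]
y = z − H·x̄ = [-25]
S = H·P̄·Hᵀ + R = [868]
K = P̄·Hᵀ·S⁻¹ = [-3/28; -195/868]
x' = x̄ + K·y = [-149/28, 4875/868]
P' = (I − K·H)·P̄ = [421/28 -417/28; -417/28 13187/868]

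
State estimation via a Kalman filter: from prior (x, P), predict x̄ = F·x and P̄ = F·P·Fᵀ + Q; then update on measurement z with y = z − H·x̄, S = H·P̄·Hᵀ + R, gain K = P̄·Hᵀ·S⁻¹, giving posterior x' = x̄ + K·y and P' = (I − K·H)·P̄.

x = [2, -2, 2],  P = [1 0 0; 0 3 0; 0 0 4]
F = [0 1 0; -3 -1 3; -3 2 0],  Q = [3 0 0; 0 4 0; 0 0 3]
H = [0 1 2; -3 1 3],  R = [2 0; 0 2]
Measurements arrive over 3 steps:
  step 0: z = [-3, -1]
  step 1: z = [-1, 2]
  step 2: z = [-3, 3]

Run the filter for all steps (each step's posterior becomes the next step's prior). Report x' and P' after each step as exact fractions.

step 0: x' = [-8309/3484, 13501/1742, -18685/3484], P' = [5001/3484 -8631/1742 10041/3484; -8631/1742 26861/871 -26427/1742; 10041/3484 -26427/1742 27609/3484]
step 1: x' = [-24692798/25353331, -10989989/25353331, -4433155/25353331], P' = [46670531/25353331 -149999412/25353331 90542275/25353331; -149999412/25353331 726247328/25353331 -385588848/25353331; 90542275/25353331 -385588848/25353331 216164273/25353331]
step 2: x' = [-729258366761/192005493646, 1619980430091/192005493646, -541797599405/96002746823], P' = [165701031007/96002746823 -516951282345/96002746823 315624261962/96002746823; -516951282345/96002746823 2513823559105/96002746823 -1334027517918/96002746823; 315624261962/96002746823 -1334027517918/96002746823 751286480080/96002746823]

step 0: x̄ = F·x = [-2, 2, -10]
step 0: P̄ = F·P·Fᵀ + Q = [6 -3 6; -3 52 3; 6 3 24]
step 0: y = z − H·x̄ = [15, 21]
step 0: S = H·P̄·Hᵀ + R = [162 184; 184 252]
step 0: K = P̄·Hᵀ·S⁻¹ = [705/1742 -1071/3484; 217/871 167/1742; 591/1742 -75/3484]
step 0: x' = x̄ + K·y = [-8309/3484, 13501/1742, -18685/3484]
step 0: P' = (I − K·H)·P̄ = [5001/3484 -8631/1742 10041/3484; -8631/1742 26861/871 -26427/1742; 10041/3484 -26427/1742 27609/3484]
step 1: x̄ = F·x = [13501/1742, -29065/1742, 78931/3484]
step 1: P̄ = F·P·Fᵀ + Q = [29474/871 -53555/871 133337/1742; -53555/871 111921/871 -262793/1742; 133337/1742 -262793/1742 692381/3484]
step 1: y = z − H·x̄ = [-25804/871, -90689/3484]
step 1: S = H·P̄·Hᵀ + R = [280458/871 254164/871; 254164/871 1078817/3484]
step 1: K = P̄·Hᵀ·S⁻¹ = [15542569/25353331 -9192090/25353331; -22465184/25353331 9739510/25353331; 23369849/25353331 -4361427/25353331]
step 1: x' = x̄ + K·y = [-24692798/25353331, -10989989/25353331, -4433155/25353331]
step 1: P' = (I − K·H)·P̄ = [46670531/25353331 -149999412/25353331 90542275/25353331; -149999412/25353331 726247328/25353331 -385588848/25353331; 90542275/25353331 -385588848/25353331 216164273/25353331]
step 2: x̄ = F·x = [-10989989/25353331, 71768918/25353331, 52098416/25353331]
step 2: P̄ = F·P·Fᵀ + Q = [802307321/25353331 -1433015636/25353331 1902492892/25353331; -1433015636/25353331 2976949554/25353331 -3710875204/25353331; 1902492892/25353331 -3710875204/25353331 5201077028/25353331]
step 2: y = z − H·x̄ = [-252025743/25353331, -184974140/25353331]
step 2: S = H·P̄·Hᵀ + R = [8988463512/25353331 8513125258/25353331; 8513125258/25353331 9146085893/25353331]
step 2: K = P̄·Hᵀ·S⁻¹ = [114297241579/192005493646 -33590794740/96002746823; -154231476731/192005493646 31297426193/96002746823; 84272721121/96002746823 -13520431782/96002746823]
step 2: x' = x̄ + K·y = [-729258366761/192005493646, 1619980430091/192005493646, -541797599405/96002746823]
step 2: P' = (I − K·H)·P̄ = [165701031007/96002746823 -516951282345/96002746823 315624261962/96002746823; -516951282345/96002746823 2513823559105/96002746823 -1334027517918/96002746823; 315624261962/96002746823 -1334027517918/96002746823 751286480080/96002746823]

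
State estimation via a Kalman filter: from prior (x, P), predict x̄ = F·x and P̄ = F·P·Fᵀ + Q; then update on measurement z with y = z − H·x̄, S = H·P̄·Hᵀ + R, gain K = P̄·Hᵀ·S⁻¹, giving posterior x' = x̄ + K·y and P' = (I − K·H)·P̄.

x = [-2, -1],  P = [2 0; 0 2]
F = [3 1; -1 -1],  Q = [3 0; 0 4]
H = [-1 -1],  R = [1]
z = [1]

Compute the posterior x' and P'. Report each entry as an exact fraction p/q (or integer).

x̄ = F·x = [-7, 3]
P̄ = F·P·Fᵀ + Q = [23 -8; -8 8]
y = z − H·x̄ = [-3]
S = H·P̄·Hᵀ + R = [16]
K = P̄·Hᵀ·S⁻¹ = [-15/16; 0]
x' = x̄ + K·y = [-67/16, 3]
P' = (I − K·H)·P̄ = [143/16 -8; -8 8]

x' = [-67/16, 3]
P' = [143/16 -8; -8 8]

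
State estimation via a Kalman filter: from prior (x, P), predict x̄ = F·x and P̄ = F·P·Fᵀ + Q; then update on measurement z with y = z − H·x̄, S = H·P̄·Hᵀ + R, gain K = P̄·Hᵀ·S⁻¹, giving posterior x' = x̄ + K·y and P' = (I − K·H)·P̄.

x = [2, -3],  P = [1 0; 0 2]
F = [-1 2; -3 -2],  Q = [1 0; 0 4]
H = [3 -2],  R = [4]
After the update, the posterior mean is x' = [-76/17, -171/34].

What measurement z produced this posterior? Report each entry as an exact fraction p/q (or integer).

z = [-3]

x̄ = F·x = [-8, 0]
P̄ = F·P·Fᵀ + Q = [10 -5; -5 21]
S = H·P̄·Hᵀ + R = [238]
K = P̄·Hᵀ·S⁻¹ = [20/119; -57/238]
x' − x̄ = [60/17, -171/34] = K·y
y = (KᵀK)⁻¹·Kᵀ·(x' − x̄) = [21]
z = y + H·x̄ = [21] + [-24] = [-3]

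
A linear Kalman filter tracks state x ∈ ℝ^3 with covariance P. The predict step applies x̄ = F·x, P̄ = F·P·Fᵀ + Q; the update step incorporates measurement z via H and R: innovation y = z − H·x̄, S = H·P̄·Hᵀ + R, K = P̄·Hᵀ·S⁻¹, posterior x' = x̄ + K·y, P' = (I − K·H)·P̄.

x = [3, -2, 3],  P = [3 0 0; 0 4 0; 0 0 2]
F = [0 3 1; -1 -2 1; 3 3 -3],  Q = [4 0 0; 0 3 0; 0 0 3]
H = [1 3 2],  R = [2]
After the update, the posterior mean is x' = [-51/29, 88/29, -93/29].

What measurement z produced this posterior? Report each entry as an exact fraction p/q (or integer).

x̄ = F·x = [-3, 4, -6]
P̄ = F·P·Fᵀ + Q = [42 -22 30; -22 24 -39; 30 -39 84]
S = H·P̄·Hᵀ + R = [116]
K = P̄·Hᵀ·S⁻¹ = [9/29; -7/29; 81/116]
x' − x̄ = [36/29, -28/29, 81/29] = K·y
y = (KᵀK)⁻¹·Kᵀ·(x' − x̄) = [4]
z = y + H·x̄ = [4] + [-3] = [1]

z = [1]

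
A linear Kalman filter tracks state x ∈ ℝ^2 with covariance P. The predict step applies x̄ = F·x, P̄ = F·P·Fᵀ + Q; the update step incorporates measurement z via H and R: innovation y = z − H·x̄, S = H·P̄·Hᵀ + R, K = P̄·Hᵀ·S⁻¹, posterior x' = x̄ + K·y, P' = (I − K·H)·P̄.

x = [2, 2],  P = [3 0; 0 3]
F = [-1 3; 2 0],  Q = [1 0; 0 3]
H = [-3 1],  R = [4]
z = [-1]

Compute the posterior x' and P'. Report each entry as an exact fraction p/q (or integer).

x̄ = F·x = [4, 4]
P̄ = F·P·Fᵀ + Q = [31 -6; -6 15]
y = z − H·x̄ = [7]
S = H·P̄·Hᵀ + R = [334]
K = P̄·Hᵀ·S⁻¹ = [-99/334; 33/334]
x' = x̄ + K·y = [643/334, 1567/334]
P' = (I − K·H)·P̄ = [553/334 1263/334; 1263/334 3921/334]

x' = [643/334, 1567/334]
P' = [553/334 1263/334; 1263/334 3921/334]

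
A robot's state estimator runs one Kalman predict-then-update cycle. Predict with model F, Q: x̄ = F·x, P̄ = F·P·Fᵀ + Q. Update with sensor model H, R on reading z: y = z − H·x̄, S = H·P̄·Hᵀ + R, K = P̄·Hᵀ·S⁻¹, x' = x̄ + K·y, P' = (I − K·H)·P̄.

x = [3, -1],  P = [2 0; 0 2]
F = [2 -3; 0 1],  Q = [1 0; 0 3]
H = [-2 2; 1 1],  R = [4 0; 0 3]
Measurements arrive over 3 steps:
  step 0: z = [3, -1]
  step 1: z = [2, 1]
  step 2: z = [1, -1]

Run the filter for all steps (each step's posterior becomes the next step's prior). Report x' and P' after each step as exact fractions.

step 0: x̄ = F·x = [9, -1]
step 0: P̄ = F·P·Fᵀ + Q = [27 -6; -6 5]
step 0: y = z − H·x̄ = [23, -9]
step 0: S = H·P̄·Hᵀ + R = [180 -44; -44 23]
step 0: K = P̄·Hᵀ·S⁻¹ = [-297/1102 219/551; 231/1102 197/551]
step 0: x' = x̄ + K·y = [-45/58, 35/58]
step 0: P' = (I − K·H)·P̄ = [477/551 180/551; 180/551 411/551]
step 1: x̄ = F·x = [-195/58, 35/58]
step 1: P̄ = F·P·Fᵀ + Q = [3998/551 -873/551; -873/551 2064/551]
step 1: y = z − H·x̄ = [-172/29, 109/29]
step 1: S = H·P̄·Hᵀ + R = [33436/551 -3868/551; -3868/551 5969/551]
step 1: K = P̄·Hᵀ·S⁻¹ = [-41799/167530 30311/83765; 35997/167530 28377/83765]
step 1: x' = x̄ + K·y = [-87481/167530, 100913/167530]
step 1: P' = (I − K·H)·P̄ = [66366/83765 24567/83765; 24567/83765 60564/83765]
step 2: x̄ = F·x = [-477701/167530, 100913/167530]
step 2: P̄ = F·P·Fᵀ + Q = [599501/83765 -132558/83765; -132558/83765 311859/83765]
step 2: y = z − H·x̄ = [-494849/83765, 104629/83765]
step 2: S = H·P̄·Hᵀ + R = [5040964/83765 -575284/83765; -575284/83765 897539/83765]
step 2: K = P̄·Hᵀ·S⁻¹ = [-6240543/25031398 4511309/12515699; 768231/3575914 603381/1787957]
step 2: x' = x̄ + K·y = [-11619459/12515699, -438536/1787957]
step 2: P' = (I − K·H)·P̄ = [9887235/12515699 520956/1787957; 520956/1787957 1289187/1787957]

step 0: x' = [-45/58, 35/58], P' = [477/551 180/551; 180/551 411/551]
step 1: x' = [-87481/167530, 100913/167530], P' = [66366/83765 24567/83765; 24567/83765 60564/83765]
step 2: x' = [-11619459/12515699, -438536/1787957], P' = [9887235/12515699 520956/1787957; 520956/1787957 1289187/1787957]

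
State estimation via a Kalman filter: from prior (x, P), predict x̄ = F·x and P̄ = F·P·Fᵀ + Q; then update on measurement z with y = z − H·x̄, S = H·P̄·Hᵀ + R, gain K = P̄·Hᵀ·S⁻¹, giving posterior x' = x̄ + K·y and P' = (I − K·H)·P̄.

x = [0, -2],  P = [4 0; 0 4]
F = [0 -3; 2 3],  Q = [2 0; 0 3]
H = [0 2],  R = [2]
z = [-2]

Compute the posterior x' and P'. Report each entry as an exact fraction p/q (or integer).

x̄ = F·x = [6, -6]
P̄ = F·P·Fᵀ + Q = [38 -36; -36 55]
y = z − H·x̄ = [10]
S = H·P̄·Hᵀ + R = [222]
K = P̄·Hᵀ·S⁻¹ = [-12/37; 55/111]
x' = x̄ + K·y = [102/37, -116/111]
P' = (I − K·H)·P̄ = [542/37 -12/37; -12/37 55/111]

x' = [102/37, -116/111]
P' = [542/37 -12/37; -12/37 55/111]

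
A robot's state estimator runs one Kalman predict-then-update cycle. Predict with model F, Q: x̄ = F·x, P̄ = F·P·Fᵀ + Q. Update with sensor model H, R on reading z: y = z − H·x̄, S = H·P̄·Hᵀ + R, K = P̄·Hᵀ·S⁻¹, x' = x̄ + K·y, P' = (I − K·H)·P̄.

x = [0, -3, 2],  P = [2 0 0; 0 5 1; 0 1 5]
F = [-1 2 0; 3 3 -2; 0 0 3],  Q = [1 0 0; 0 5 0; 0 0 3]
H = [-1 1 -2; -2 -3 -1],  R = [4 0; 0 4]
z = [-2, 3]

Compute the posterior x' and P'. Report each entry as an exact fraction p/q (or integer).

x̄ = F·x = [-6, -13, 6]
P̄ = F·P·Fᵀ + Q = [23 20 6; 20 76 -21; 6 -21 48]
y = z − H·x̄ = [17, -42]
S = H·P̄·Hᵀ + R = [363 -141; -141 966]
K = P̄·Hᵀ·S⁻¹ = [-10094/110259 -14257/110259; 6649/36753 -2809/12251; -4385/12251 -602/12251]
x' = x̄ + K·y = [-234358/110259, -10822/36753, 24245/12251]
P' = (I − K·H)·P̄ = [787763/110259 -36343/12251 -59693/12251; -36343/12251 60157/36753 23765/12251; -59693/12251 23765/12251 50499/12251]

x' = [-234358/110259, -10822/36753, 24245/12251]
P' = [787763/110259 -36343/12251 -59693/12251; -36343/12251 60157/36753 23765/12251; -59693/12251 23765/12251 50499/12251]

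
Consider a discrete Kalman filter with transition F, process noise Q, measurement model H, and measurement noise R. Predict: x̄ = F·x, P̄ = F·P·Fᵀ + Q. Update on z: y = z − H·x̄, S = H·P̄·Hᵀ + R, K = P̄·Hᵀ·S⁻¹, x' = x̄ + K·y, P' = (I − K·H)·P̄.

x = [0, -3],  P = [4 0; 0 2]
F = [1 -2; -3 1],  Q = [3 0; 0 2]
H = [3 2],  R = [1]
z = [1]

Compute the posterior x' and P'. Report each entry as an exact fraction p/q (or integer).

x' = [37/8, -83/13]
P' = [107/8 -20; -20 392/13]

x̄ = F·x = [6, -3]
P̄ = F·P·Fᵀ + Q = [15 -16; -16 40]
y = z − H·x̄ = [-11]
S = H·P̄·Hᵀ + R = [104]
K = P̄·Hᵀ·S⁻¹ = [1/8; 4/13]
x' = x̄ + K·y = [37/8, -83/13]
P' = (I − K·H)·P̄ = [107/8 -20; -20 392/13]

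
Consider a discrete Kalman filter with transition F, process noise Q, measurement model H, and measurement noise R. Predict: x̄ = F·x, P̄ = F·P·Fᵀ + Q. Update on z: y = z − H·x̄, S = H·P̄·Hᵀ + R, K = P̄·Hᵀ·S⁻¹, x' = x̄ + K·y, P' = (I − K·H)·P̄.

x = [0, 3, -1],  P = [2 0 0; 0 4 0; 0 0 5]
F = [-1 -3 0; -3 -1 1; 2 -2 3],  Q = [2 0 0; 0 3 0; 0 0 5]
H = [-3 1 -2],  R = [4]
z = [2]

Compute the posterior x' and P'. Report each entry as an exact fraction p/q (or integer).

x̄ = F·x = [-9, -4, -9]
P̄ = F·P·Fᵀ + Q = [40 18 20; 18 30 11; 20 11 74]
y = z − H·x̄ = [-39]
S = H·P̄·Hᵀ + R = [778]
K = P̄·Hᵀ·S⁻¹ = [-71/389; -23/389; -197/778]
x' = x̄ + K·y = [-732/389, -659/389, 681/778]
P' = (I − K·H)·P̄ = [5478/389 3736/389 -6207/389; 3736/389 10612/389 -252/389; -6207/389 -252/389 18763/778]

x' = [-732/389, -659/389, 681/778]
P' = [5478/389 3736/389 -6207/389; 3736/389 10612/389 -252/389; -6207/389 -252/389 18763/778]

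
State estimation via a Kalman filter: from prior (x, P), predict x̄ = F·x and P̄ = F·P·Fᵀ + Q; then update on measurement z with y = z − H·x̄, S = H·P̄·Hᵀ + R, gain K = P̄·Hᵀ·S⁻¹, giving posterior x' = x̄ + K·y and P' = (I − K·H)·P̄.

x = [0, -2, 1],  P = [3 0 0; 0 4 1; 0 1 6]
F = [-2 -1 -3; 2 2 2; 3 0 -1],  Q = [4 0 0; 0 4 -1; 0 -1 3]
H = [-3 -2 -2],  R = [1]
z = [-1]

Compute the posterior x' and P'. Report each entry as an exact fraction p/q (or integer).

x̄ = F·x = [-1, -2, -1]
P̄ = F·P·Fᵀ + Q = [80 -64 1; -64 64 3; 1 3 36]
y = z − H·x̄ = [-10]
S = H·P̄·Hᵀ + R = [389]
K = P̄·Hᵀ·S⁻¹ = [-114/389; 58/389; -81/389]
x' = x̄ + K·y = [751/389, -1358/389, 421/389]
P' = (I − K·H)·P̄ = [18124/389 -18284/389 -8845/389; -18284/389 21532/389 5865/389; -8845/389 5865/389 7443/389]

x' = [751/389, -1358/389, 421/389]
P' = [18124/389 -18284/389 -8845/389; -18284/389 21532/389 5865/389; -8845/389 5865/389 7443/389]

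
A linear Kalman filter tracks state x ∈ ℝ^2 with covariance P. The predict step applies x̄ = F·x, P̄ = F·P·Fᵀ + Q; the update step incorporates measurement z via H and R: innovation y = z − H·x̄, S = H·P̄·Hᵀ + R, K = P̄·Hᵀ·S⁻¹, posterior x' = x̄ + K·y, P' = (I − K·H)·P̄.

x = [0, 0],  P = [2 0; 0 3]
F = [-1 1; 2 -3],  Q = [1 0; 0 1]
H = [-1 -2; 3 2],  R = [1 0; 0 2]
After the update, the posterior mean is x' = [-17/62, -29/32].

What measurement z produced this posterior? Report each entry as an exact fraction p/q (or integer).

x̄ = F·x = [0, 0]
P̄ = F·P·Fᵀ + Q = [6 -13; -13 36]
S = H·P̄·Hᵀ + R = [99 -58; -58 44]
K = P̄·Hᵀ·S⁻¹ = [13/31 23/62; -11/16 -5/32]
x' − x̄ = [-17/62, -29/32] = K·y
y = (KᵀK)⁻¹·Kᵀ·(x' − x̄) = [2, -3]
z = y + H·x̄ = [2, -3] + [0, 0] = [2, -3]

z = [2, -3]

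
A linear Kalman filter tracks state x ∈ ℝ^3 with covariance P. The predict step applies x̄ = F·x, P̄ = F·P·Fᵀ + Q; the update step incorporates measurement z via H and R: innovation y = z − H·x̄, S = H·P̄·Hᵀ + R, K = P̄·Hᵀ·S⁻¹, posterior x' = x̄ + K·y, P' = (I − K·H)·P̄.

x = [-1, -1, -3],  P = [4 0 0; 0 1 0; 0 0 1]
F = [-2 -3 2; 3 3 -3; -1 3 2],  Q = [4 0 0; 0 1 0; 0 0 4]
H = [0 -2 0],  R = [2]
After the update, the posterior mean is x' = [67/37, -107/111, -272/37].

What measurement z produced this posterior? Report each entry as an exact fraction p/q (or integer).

x̄ = F·x = [-1, 3, -8]
P̄ = F·P·Fᵀ + Q = [33 -39 3; -39 55 -9; 3 -9 21]
S = H·P̄·Hᵀ + R = [222]
K = P̄·Hᵀ·S⁻¹ = [13/37; -55/111; 3/37]
x' − x̄ = [104/37, -440/111, 24/37] = K·y
y = (KᵀK)⁻¹·Kᵀ·(x' − x̄) = [8]
z = y + H·x̄ = [8] + [-6] = [2]

z = [2]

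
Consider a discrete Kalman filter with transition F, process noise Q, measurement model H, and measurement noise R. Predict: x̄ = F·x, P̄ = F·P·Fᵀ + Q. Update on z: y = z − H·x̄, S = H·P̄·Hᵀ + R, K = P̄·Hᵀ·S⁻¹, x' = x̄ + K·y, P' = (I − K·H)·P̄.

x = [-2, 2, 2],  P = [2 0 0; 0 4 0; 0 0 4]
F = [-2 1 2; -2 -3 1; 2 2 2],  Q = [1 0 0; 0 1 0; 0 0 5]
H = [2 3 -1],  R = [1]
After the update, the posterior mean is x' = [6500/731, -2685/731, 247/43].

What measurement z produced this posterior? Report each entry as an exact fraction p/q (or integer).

z = [1]

x̄ = F·x = [10, 0, 4]
P̄ = F·P·Fᵀ + Q = [29 4 16; 4 49 -24; 16 -24 45]
S = H·P̄·Hᵀ + R = [731]
K = P̄·Hᵀ·S⁻¹ = [54/731; 179/731; -5/43]
x' − x̄ = [-810/731, -2685/731, 75/43] = K·y
y = (KᵀK)⁻¹·Kᵀ·(x' − x̄) = [-15]
z = y + H·x̄ = [-15] + [16] = [1]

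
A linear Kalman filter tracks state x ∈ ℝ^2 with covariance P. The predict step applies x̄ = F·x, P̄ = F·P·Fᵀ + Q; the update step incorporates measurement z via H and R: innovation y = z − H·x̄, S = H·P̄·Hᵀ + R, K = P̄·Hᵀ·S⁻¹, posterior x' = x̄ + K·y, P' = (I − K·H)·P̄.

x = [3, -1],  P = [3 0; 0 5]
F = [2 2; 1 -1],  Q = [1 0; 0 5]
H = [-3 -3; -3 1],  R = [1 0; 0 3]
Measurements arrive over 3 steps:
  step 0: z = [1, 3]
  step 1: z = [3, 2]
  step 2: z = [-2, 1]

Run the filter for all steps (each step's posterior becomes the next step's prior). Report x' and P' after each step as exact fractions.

step 0: x' = [-51766/60835, 33438/60835], P' = [11663/60835 -9924/60835; -9924/60835 14907/60835]
step 1: x' = [-60494063/85545121, -26256913/85545121], P' = [14399165/85545121 -12136032/85545121; -12136032/85545121 19226631/85545121]
step 2: x' = [-6651626309/23635063223, 105502562329/118175316115], P' = [3976590979/23635063223 -3351062916/23635063223; -3351062916/23635063223 26546395071/118175316115]

step 0: x̄ = F·x = [4, 4]
step 0: P̄ = F·P·Fᵀ + Q = [33 -4; -4 13]
step 0: y = z − H·x̄ = [25, 11]
step 0: S = H·P̄·Hᵀ + R = [343 234; 234 337]
step 0: K = P̄·Hᵀ·S⁻¹ = [-5217/60835 -14971/60835; -14949/60835 14893/60835]
step 0: x' = x̄ + K·y = [-51766/60835, 33438/60835]
step 0: P' = (I − K·H)·P̄ = [11663/60835 -9924/60835; -9924/60835 14907/60835]
step 1: x̄ = F·x = [-36656/60835, -85204/60835]
step 1: P̄ = F·P·Fᵀ + Q = [87723/60835 -6488/60835; -6488/60835 350593/60835]
step 1: y = z − H·x̄ = [-36615/12167, 96906/60835]
step 1: S = H·P̄·Hᵀ + R = [777779/12167 -60240/12167; -60240/12167 1361533/60835]
step 1: K = P̄·Hᵀ·S⁻¹ = [-6789399/85545121 -18444509/85545121; -21271797/85545121 18544909/85545121]
step 1: x' = x̄ + K·y = [-60494063/85545121, -26256913/85545121]
step 1: P' = (I − K·H)·P̄ = [14399165/85545121 -12136032/85545121; -12136032/85545121 19226631/85545121]
step 2: x̄ = F·x = [-173501952/85545121, -34237150/85545121]
step 2: P̄ = F·P·Fᵀ + Q = [122960049/85545121 -9654932/85545121; -9654932/85545121 485623465/85545121]
step 2: y = z − H·x̄ = [-794307548/85545121, -400723585/85545121]
step 2: S = H·P̄·Hᵀ + R = [5389007971/85545121 -408159546/85545121; -408159546/85545121 1906828861/85545121]
step 2: K = P̄·Hᵀ·S⁻¹ = [-1876584189/23635063223 -5093611951/23635063223; -29373241473/118175316115 25604112937/118175316115]
step 2: x' = x̄ + K·y = [-6651626309/23635063223, 105502562329/118175316115]
step 2: P' = (I − K·H)·P̄ = [3976590979/23635063223 -3351062916/23635063223; -3351062916/23635063223 26546395071/118175316115]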